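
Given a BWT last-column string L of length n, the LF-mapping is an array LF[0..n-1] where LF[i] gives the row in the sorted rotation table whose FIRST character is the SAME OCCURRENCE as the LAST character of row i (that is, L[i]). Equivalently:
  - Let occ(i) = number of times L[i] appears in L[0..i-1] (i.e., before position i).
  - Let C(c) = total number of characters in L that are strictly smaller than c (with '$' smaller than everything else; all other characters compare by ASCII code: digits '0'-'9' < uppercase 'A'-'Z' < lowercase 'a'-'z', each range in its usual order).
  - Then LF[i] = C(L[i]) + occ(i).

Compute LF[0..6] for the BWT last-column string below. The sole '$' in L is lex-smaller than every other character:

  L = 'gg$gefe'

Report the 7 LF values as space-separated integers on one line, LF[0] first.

Char counts: '$':1, 'e':2, 'f':1, 'g':3
C (first-col start): C('$')=0, C('e')=1, C('f')=3, C('g')=4
L[0]='g': occ=0, LF[0]=C('g')+0=4+0=4
L[1]='g': occ=1, LF[1]=C('g')+1=4+1=5
L[2]='$': occ=0, LF[2]=C('$')+0=0+0=0
L[3]='g': occ=2, LF[3]=C('g')+2=4+2=6
L[4]='e': occ=0, LF[4]=C('e')+0=1+0=1
L[5]='f': occ=0, LF[5]=C('f')+0=3+0=3
L[6]='e': occ=1, LF[6]=C('e')+1=1+1=2

Answer: 4 5 0 6 1 3 2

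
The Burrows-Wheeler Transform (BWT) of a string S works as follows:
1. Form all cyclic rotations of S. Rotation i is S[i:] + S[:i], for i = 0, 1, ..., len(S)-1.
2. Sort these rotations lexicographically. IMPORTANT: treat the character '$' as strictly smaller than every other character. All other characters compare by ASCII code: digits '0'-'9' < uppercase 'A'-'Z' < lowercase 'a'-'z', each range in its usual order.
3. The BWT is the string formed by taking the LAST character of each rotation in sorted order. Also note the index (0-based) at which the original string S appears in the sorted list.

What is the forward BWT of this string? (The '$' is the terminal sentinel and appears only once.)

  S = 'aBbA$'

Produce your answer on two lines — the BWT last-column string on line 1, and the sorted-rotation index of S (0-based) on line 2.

All 5 rotations (rotation i = S[i:]+S[:i]):
  rot[0] = aBbA$
  rot[1] = BbA$a
  rot[2] = bA$aB
  rot[3] = A$aBb
  rot[4] = $aBbA
Sorted (with $ < everything):
  sorted[0] = $aBbA  (last char: 'A')
  sorted[1] = A$aBb  (last char: 'b')
  sorted[2] = BbA$a  (last char: 'a')
  sorted[3] = aBbA$  (last char: '$')
  sorted[4] = bA$aB  (last char: 'B')
Last column: Aba$B
Original string S is at sorted index 3

Answer: Aba$B
3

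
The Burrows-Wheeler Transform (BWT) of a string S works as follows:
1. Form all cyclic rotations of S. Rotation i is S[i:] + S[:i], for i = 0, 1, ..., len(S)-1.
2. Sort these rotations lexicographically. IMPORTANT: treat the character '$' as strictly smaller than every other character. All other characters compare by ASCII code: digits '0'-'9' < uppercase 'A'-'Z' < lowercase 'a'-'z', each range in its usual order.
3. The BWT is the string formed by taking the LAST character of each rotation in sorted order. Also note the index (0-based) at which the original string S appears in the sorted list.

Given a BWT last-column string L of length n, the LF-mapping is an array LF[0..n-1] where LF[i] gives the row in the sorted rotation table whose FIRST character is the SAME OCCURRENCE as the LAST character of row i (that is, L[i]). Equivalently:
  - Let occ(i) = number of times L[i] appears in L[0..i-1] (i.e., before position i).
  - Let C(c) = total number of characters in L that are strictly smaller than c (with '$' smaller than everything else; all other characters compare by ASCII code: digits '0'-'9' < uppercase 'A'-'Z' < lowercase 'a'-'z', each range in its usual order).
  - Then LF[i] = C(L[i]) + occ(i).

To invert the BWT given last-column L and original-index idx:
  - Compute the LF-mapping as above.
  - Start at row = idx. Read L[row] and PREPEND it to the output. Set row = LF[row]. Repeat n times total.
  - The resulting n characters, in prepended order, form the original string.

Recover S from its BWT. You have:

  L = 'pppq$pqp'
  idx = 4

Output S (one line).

LF mapping: 1 2 3 6 0 4 7 5
Walk LF starting at row 4, prepending L[row]:
  step 1: row=4, L[4]='$', prepend. Next row=LF[4]=0
  step 2: row=0, L[0]='p', prepend. Next row=LF[0]=1
  step 3: row=1, L[1]='p', prepend. Next row=LF[1]=2
  step 4: row=2, L[2]='p', prepend. Next row=LF[2]=3
  step 5: row=3, L[3]='q', prepend. Next row=LF[3]=6
  step 6: row=6, L[6]='q', prepend. Next row=LF[6]=7
  step 7: row=7, L[7]='p', prepend. Next row=LF[7]=5
  step 8: row=5, L[5]='p', prepend. Next row=LF[5]=4
Reversed output: ppqqppp$

Answer: ppqqppp$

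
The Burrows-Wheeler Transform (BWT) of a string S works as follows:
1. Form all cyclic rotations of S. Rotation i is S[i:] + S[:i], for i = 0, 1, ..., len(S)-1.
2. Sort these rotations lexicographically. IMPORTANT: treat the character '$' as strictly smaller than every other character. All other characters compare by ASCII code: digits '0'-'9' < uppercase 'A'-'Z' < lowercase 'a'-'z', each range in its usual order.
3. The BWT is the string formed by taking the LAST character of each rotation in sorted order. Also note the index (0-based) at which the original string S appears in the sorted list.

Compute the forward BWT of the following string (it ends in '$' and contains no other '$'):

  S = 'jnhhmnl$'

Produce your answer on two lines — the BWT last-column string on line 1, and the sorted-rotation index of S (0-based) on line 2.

All 8 rotations (rotation i = S[i:]+S[:i]):
  rot[0] = jnhhmnl$
  rot[1] = nhhmnl$j
  rot[2] = hhmnl$jn
  rot[3] = hmnl$jnh
  rot[4] = mnl$jnhh
  rot[5] = nl$jnhhm
  rot[6] = l$jnhhmn
  rot[7] = $jnhhmnl
Sorted (with $ < everything):
  sorted[0] = $jnhhmnl  (last char: 'l')
  sorted[1] = hhmnl$jn  (last char: 'n')
  sorted[2] = hmnl$jnh  (last char: 'h')
  sorted[3] = jnhhmnl$  (last char: '$')
  sorted[4] = l$jnhhmn  (last char: 'n')
  sorted[5] = mnl$jnhh  (last char: 'h')
  sorted[6] = nhhmnl$j  (last char: 'j')
  sorted[7] = nl$jnhhm  (last char: 'm')
Last column: lnh$nhjm
Original string S is at sorted index 3

Answer: lnh$nhjm
3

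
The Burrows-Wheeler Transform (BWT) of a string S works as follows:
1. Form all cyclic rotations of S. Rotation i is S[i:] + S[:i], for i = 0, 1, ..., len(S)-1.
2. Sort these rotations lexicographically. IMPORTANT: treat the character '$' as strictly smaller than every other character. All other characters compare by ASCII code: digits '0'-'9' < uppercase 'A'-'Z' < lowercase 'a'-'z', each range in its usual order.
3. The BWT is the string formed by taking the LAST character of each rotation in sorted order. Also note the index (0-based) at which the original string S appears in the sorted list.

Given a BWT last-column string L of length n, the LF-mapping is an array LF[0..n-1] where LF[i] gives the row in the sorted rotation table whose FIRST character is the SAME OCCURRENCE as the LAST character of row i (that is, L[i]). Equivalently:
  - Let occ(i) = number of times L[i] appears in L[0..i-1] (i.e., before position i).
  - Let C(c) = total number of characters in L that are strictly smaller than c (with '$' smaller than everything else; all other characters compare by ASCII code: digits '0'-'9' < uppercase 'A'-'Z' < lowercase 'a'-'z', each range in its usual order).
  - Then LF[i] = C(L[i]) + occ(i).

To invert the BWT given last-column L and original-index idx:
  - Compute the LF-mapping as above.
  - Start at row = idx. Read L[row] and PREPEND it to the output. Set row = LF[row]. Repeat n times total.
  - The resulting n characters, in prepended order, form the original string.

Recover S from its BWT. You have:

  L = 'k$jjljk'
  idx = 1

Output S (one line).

Answer: jjjklk$

Derivation:
LF mapping: 4 0 1 2 6 3 5
Walk LF starting at row 1, prepending L[row]:
  step 1: row=1, L[1]='$', prepend. Next row=LF[1]=0
  step 2: row=0, L[0]='k', prepend. Next row=LF[0]=4
  step 3: row=4, L[4]='l', prepend. Next row=LF[4]=6
  step 4: row=6, L[6]='k', prepend. Next row=LF[6]=5
  step 5: row=5, L[5]='j', prepend. Next row=LF[5]=3
  step 6: row=3, L[3]='j', prepend. Next row=LF[3]=2
  step 7: row=2, L[2]='j', prepend. Next row=LF[2]=1
Reversed output: jjjklk$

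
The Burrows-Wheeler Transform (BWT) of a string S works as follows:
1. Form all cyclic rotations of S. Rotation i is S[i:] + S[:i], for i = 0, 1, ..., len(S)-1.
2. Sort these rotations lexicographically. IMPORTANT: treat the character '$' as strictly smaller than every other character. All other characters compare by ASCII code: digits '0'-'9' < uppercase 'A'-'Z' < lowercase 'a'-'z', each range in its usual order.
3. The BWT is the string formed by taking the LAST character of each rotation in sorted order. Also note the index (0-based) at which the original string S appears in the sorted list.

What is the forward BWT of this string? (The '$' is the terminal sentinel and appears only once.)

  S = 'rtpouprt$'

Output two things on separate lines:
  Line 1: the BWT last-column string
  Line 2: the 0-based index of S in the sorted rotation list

All 9 rotations (rotation i = S[i:]+S[:i]):
  rot[0] = rtpouprt$
  rot[1] = tpouprt$r
  rot[2] = pouprt$rt
  rot[3] = ouprt$rtp
  rot[4] = uprt$rtpo
  rot[5] = prt$rtpou
  rot[6] = rt$rtpoup
  rot[7] = t$rtpoupr
  rot[8] = $rtpouprt
Sorted (with $ < everything):
  sorted[0] = $rtpouprt  (last char: 't')
  sorted[1] = ouprt$rtp  (last char: 'p')
  sorted[2] = pouprt$rt  (last char: 't')
  sorted[3] = prt$rtpou  (last char: 'u')
  sorted[4] = rt$rtpoup  (last char: 'p')
  sorted[5] = rtpouprt$  (last char: '$')
  sorted[6] = t$rtpoupr  (last char: 'r')
  sorted[7] = tpouprt$r  (last char: 'r')
  sorted[8] = uprt$rtpo  (last char: 'o')
Last column: tptup$rro
Original string S is at sorted index 5

Answer: tptup$rro
5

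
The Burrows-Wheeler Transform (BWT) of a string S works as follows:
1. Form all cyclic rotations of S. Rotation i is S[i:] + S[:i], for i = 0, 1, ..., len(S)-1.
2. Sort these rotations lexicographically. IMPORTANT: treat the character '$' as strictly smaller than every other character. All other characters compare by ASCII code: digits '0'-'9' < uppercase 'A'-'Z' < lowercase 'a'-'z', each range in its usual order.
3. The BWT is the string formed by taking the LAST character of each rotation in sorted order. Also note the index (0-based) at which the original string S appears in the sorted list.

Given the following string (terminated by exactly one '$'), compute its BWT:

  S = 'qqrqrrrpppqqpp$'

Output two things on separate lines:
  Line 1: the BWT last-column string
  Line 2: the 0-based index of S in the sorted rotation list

All 15 rotations (rotation i = S[i:]+S[:i]):
  rot[0] = qqrqrrrpppqqpp$
  rot[1] = qrqrrrpppqqpp$q
  rot[2] = rqrrrpppqqpp$qq
  rot[3] = qrrrpppqqpp$qqr
  rot[4] = rrrpppqqpp$qqrq
  rot[5] = rrpppqqpp$qqrqr
  rot[6] = rpppqqpp$qqrqrr
  rot[7] = pppqqpp$qqrqrrr
  rot[8] = ppqqpp$qqrqrrrp
  rot[9] = pqqpp$qqrqrrrpp
  rot[10] = qqpp$qqrqrrrppp
  rot[11] = qpp$qqrqrrrpppq
  rot[12] = pp$qqrqrrrpppqq
  rot[13] = p$qqrqrrrpppqqp
  rot[14] = $qqrqrrrpppqqpp
Sorted (with $ < everything):
  sorted[0] = $qqrqrrrpppqqpp  (last char: 'p')
  sorted[1] = p$qqrqrrrpppqqp  (last char: 'p')
  sorted[2] = pp$qqrqrrrpppqq  (last char: 'q')
  sorted[3] = pppqqpp$qqrqrrr  (last char: 'r')
  sorted[4] = ppqqpp$qqrqrrrp  (last char: 'p')
  sorted[5] = pqqpp$qqrqrrrpp  (last char: 'p')
  sorted[6] = qpp$qqrqrrrpppq  (last char: 'q')
  sorted[7] = qqpp$qqrqrrrppp  (last char: 'p')
  sorted[8] = qqrqrrrpppqqpp$  (last char: '$')
  sorted[9] = qrqrrrpppqqpp$q  (last char: 'q')
  sorted[10] = qrrrpppqqpp$qqr  (last char: 'r')
  sorted[11] = rpppqqpp$qqrqrr  (last char: 'r')
  sorted[12] = rqrrrpppqqpp$qq  (last char: 'q')
  sorted[13] = rrpppqqpp$qqrqr  (last char: 'r')
  sorted[14] = rrrpppqqpp$qqrq  (last char: 'q')
Last column: ppqrppqp$qrrqrq
Original string S is at sorted index 8

Answer: ppqrppqp$qrrqrq
8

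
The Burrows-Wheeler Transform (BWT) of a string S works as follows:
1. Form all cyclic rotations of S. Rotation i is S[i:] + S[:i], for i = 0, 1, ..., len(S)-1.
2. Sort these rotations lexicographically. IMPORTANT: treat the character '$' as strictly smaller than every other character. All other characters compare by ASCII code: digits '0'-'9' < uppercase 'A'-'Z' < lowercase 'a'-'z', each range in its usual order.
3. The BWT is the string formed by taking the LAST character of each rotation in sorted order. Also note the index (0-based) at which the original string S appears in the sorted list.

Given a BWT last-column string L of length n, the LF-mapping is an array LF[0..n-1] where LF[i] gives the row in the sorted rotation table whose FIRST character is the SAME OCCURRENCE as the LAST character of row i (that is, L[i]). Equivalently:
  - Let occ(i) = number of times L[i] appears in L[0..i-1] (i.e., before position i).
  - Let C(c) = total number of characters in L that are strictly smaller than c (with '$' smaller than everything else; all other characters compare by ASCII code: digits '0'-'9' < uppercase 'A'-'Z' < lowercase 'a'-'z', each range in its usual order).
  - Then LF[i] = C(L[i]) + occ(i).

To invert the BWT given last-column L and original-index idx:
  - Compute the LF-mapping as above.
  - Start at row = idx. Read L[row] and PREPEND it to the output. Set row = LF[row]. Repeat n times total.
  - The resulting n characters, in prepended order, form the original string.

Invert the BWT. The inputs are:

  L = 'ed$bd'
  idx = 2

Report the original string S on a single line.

Answer: dbde$

Derivation:
LF mapping: 4 2 0 1 3
Walk LF starting at row 2, prepending L[row]:
  step 1: row=2, L[2]='$', prepend. Next row=LF[2]=0
  step 2: row=0, L[0]='e', prepend. Next row=LF[0]=4
  step 3: row=4, L[4]='d', prepend. Next row=LF[4]=3
  step 4: row=3, L[3]='b', prepend. Next row=LF[3]=1
  step 5: row=1, L[1]='d', prepend. Next row=LF[1]=2
Reversed output: dbde$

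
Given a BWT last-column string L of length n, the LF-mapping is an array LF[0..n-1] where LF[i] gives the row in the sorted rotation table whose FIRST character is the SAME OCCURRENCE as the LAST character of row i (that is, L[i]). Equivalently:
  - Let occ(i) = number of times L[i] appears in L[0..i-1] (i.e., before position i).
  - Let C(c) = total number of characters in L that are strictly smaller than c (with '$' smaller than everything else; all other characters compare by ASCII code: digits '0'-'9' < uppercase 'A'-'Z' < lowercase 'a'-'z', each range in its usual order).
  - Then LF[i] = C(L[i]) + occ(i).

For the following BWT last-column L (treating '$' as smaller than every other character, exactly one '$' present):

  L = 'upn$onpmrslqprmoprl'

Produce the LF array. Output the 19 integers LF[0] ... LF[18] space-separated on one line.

Char counts: '$':1, 'l':2, 'm':2, 'n':2, 'o':2, 'p':4, 'q':1, 'r':3, 's':1, 'u':1
C (first-col start): C('$')=0, C('l')=1, C('m')=3, C('n')=5, C('o')=7, C('p')=9, C('q')=13, C('r')=14, C('s')=17, C('u')=18
L[0]='u': occ=0, LF[0]=C('u')+0=18+0=18
L[1]='p': occ=0, LF[1]=C('p')+0=9+0=9
L[2]='n': occ=0, LF[2]=C('n')+0=5+0=5
L[3]='$': occ=0, LF[3]=C('$')+0=0+0=0
L[4]='o': occ=0, LF[4]=C('o')+0=7+0=7
L[5]='n': occ=1, LF[5]=C('n')+1=5+1=6
L[6]='p': occ=1, LF[6]=C('p')+1=9+1=10
L[7]='m': occ=0, LF[7]=C('m')+0=3+0=3
L[8]='r': occ=0, LF[8]=C('r')+0=14+0=14
L[9]='s': occ=0, LF[9]=C('s')+0=17+0=17
L[10]='l': occ=0, LF[10]=C('l')+0=1+0=1
L[11]='q': occ=0, LF[11]=C('q')+0=13+0=13
L[12]='p': occ=2, LF[12]=C('p')+2=9+2=11
L[13]='r': occ=1, LF[13]=C('r')+1=14+1=15
L[14]='m': occ=1, LF[14]=C('m')+1=3+1=4
L[15]='o': occ=1, LF[15]=C('o')+1=7+1=8
L[16]='p': occ=3, LF[16]=C('p')+3=9+3=12
L[17]='r': occ=2, LF[17]=C('r')+2=14+2=16
L[18]='l': occ=1, LF[18]=C('l')+1=1+1=2

Answer: 18 9 5 0 7 6 10 3 14 17 1 13 11 15 4 8 12 16 2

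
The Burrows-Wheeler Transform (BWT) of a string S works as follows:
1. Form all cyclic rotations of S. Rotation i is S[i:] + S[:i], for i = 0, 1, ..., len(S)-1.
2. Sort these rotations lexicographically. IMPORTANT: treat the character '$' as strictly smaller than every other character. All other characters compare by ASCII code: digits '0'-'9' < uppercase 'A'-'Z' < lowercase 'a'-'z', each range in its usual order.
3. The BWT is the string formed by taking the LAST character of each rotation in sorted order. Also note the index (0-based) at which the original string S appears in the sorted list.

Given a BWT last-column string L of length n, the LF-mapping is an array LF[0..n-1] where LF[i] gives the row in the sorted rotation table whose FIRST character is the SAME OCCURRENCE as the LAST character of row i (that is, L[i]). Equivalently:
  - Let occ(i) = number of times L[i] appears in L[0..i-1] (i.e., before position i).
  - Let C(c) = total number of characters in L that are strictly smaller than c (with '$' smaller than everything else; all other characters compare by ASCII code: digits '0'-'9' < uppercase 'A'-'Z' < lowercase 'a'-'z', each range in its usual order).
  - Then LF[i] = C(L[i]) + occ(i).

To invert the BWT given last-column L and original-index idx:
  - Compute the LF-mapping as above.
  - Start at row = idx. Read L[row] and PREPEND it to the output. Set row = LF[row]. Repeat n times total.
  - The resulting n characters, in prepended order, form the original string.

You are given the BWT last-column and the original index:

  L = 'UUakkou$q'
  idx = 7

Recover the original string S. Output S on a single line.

LF mapping: 1 2 3 4 5 6 8 0 7
Walk LF starting at row 7, prepending L[row]:
  step 1: row=7, L[7]='$', prepend. Next row=LF[7]=0
  step 2: row=0, L[0]='U', prepend. Next row=LF[0]=1
  step 3: row=1, L[1]='U', prepend. Next row=LF[1]=2
  step 4: row=2, L[2]='a', prepend. Next row=LF[2]=3
  step 5: row=3, L[3]='k', prepend. Next row=LF[3]=4
  step 6: row=4, L[4]='k', prepend. Next row=LF[4]=5
  step 7: row=5, L[5]='o', prepend. Next row=LF[5]=6
  step 8: row=6, L[6]='u', prepend. Next row=LF[6]=8
  step 9: row=8, L[8]='q', prepend. Next row=LF[8]=7
Reversed output: quokkaUU$

Answer: quokkaUU$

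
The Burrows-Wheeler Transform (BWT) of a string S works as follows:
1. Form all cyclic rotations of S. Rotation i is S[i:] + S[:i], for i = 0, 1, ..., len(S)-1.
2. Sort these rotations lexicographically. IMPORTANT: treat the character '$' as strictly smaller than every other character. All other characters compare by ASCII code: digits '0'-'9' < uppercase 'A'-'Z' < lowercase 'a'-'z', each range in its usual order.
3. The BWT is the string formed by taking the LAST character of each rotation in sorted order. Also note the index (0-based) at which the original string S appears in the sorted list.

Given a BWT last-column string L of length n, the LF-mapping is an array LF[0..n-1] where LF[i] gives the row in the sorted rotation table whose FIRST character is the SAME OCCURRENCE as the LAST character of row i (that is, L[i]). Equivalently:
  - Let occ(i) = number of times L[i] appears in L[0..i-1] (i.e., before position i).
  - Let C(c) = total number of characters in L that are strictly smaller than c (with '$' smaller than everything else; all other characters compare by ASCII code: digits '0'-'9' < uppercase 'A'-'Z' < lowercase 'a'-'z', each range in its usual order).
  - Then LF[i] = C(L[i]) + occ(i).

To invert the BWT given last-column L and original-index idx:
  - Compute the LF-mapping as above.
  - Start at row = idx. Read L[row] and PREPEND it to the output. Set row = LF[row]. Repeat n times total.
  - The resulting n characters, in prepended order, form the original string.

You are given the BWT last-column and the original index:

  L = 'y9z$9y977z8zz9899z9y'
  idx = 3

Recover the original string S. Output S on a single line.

Answer: 89z9z79y97998yzz9zy$

Derivation:
LF mapping: 12 5 15 0 6 13 7 1 2 16 3 17 18 8 4 9 10 19 11 14
Walk LF starting at row 3, prepending L[row]:
  step 1: row=3, L[3]='$', prepend. Next row=LF[3]=0
  step 2: row=0, L[0]='y', prepend. Next row=LF[0]=12
  step 3: row=12, L[12]='z', prepend. Next row=LF[12]=18
  step 4: row=18, L[18]='9', prepend. Next row=LF[18]=11
  step 5: row=11, L[11]='z', prepend. Next row=LF[11]=17
  step 6: row=17, L[17]='z', prepend. Next row=LF[17]=19
  step 7: row=19, L[19]='y', prepend. Next row=LF[19]=14
  step 8: row=14, L[14]='8', prepend. Next row=LF[14]=4
  step 9: row=4, L[4]='9', prepend. Next row=LF[4]=6
  step 10: row=6, L[6]='9', prepend. Next row=LF[6]=7
  step 11: row=7, L[7]='7', prepend. Next row=LF[7]=1
  step 12: row=1, L[1]='9', prepend. Next row=LF[1]=5
  step 13: row=5, L[5]='y', prepend. Next row=LF[5]=13
  step 14: row=13, L[13]='9', prepend. Next row=LF[13]=8
  step 15: row=8, L[8]='7', prepend. Next row=LF[8]=2
  step 16: row=2, L[2]='z', prepend. Next row=LF[2]=15
  step 17: row=15, L[15]='9', prepend. Next row=LF[15]=9
  step 18: row=9, L[9]='z', prepend. Next row=LF[9]=16
  step 19: row=16, L[16]='9', prepend. Next row=LF[16]=10
  step 20: row=10, L[10]='8', prepend. Next row=LF[10]=3
Reversed output: 89z9z79y97998yzz9zy$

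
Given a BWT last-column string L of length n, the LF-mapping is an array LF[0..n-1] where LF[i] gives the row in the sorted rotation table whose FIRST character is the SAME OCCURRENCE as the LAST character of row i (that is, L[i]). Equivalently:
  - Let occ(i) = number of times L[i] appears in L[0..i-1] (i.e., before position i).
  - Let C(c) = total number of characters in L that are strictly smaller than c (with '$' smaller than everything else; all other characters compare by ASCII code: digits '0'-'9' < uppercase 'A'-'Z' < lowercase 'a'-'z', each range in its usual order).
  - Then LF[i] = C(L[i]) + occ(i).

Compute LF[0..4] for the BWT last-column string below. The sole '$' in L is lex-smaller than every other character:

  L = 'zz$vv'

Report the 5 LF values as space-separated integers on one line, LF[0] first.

Answer: 3 4 0 1 2

Derivation:
Char counts: '$':1, 'v':2, 'z':2
C (first-col start): C('$')=0, C('v')=1, C('z')=3
L[0]='z': occ=0, LF[0]=C('z')+0=3+0=3
L[1]='z': occ=1, LF[1]=C('z')+1=3+1=4
L[2]='$': occ=0, LF[2]=C('$')+0=0+0=0
L[3]='v': occ=0, LF[3]=C('v')+0=1+0=1
L[4]='v': occ=1, LF[4]=C('v')+1=1+1=2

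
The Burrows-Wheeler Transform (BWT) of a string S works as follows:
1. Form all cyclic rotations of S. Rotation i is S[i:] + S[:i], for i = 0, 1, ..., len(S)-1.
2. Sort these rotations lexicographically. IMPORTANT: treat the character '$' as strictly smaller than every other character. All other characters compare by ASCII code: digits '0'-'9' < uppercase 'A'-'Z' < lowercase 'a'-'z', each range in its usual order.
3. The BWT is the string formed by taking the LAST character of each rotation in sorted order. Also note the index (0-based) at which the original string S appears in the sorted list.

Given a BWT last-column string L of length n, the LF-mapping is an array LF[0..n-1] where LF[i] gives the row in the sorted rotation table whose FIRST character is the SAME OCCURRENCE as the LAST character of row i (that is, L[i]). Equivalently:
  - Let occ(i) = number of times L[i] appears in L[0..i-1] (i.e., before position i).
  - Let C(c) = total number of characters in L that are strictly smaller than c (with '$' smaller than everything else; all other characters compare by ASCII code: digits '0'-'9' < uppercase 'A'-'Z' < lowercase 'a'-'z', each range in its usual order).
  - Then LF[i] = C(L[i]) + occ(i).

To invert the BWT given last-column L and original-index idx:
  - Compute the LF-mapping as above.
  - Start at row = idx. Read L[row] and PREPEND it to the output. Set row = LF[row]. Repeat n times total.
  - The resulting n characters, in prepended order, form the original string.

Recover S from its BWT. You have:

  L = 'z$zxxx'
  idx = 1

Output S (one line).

LF mapping: 4 0 5 1 2 3
Walk LF starting at row 1, prepending L[row]:
  step 1: row=1, L[1]='$', prepend. Next row=LF[1]=0
  step 2: row=0, L[0]='z', prepend. Next row=LF[0]=4
  step 3: row=4, L[4]='x', prepend. Next row=LF[4]=2
  step 4: row=2, L[2]='z', prepend. Next row=LF[2]=5
  step 5: row=5, L[5]='x', prepend. Next row=LF[5]=3
  step 6: row=3, L[3]='x', prepend. Next row=LF[3]=1
Reversed output: xxzxz$

Answer: xxzxz$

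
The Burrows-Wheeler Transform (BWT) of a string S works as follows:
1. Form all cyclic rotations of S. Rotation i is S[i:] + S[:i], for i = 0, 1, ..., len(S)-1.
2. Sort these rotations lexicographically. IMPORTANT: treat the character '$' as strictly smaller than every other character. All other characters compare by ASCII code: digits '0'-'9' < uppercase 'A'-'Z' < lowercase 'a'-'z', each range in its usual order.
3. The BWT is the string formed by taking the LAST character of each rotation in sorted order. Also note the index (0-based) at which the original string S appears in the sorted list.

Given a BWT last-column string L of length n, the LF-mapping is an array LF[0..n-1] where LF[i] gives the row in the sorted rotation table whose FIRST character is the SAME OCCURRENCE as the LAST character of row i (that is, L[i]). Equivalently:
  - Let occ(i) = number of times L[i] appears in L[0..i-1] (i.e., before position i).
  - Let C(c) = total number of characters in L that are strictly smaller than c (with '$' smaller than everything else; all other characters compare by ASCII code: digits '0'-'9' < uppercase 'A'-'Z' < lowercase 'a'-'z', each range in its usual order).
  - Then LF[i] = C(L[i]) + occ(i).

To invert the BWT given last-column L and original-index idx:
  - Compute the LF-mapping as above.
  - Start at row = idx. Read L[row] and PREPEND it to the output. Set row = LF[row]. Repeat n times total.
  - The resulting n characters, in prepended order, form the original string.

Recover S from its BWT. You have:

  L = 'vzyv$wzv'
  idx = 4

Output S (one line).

Answer: wyvvzzv$

Derivation:
LF mapping: 1 6 5 2 0 4 7 3
Walk LF starting at row 4, prepending L[row]:
  step 1: row=4, L[4]='$', prepend. Next row=LF[4]=0
  step 2: row=0, L[0]='v', prepend. Next row=LF[0]=1
  step 3: row=1, L[1]='z', prepend. Next row=LF[1]=6
  step 4: row=6, L[6]='z', prepend. Next row=LF[6]=7
  step 5: row=7, L[7]='v', prepend. Next row=LF[7]=3
  step 6: row=3, L[3]='v', prepend. Next row=LF[3]=2
  step 7: row=2, L[2]='y', prepend. Next row=LF[2]=5
  step 8: row=5, L[5]='w', prepend. Next row=LF[5]=4
Reversed output: wyvvzzv$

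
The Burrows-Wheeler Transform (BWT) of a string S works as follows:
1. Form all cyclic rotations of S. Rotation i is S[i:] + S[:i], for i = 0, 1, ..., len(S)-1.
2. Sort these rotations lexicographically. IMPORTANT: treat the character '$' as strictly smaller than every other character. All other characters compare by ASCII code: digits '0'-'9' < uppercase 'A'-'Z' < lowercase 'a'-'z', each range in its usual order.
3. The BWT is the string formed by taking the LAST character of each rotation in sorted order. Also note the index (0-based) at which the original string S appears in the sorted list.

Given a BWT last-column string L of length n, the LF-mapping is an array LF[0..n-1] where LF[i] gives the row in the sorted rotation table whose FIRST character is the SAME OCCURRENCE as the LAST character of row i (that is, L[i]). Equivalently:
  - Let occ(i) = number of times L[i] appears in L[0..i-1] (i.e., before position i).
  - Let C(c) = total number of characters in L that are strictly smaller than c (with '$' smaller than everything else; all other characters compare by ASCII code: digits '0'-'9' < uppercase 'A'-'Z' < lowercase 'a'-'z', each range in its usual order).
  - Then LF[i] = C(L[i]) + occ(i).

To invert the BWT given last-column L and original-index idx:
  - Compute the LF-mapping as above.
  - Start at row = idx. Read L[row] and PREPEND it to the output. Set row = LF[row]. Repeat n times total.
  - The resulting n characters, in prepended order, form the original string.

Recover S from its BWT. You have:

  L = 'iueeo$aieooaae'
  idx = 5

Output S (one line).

LF mapping: 8 13 4 5 10 0 1 9 6 11 12 2 3 7
Walk LF starting at row 5, prepending L[row]:
  step 1: row=5, L[5]='$', prepend. Next row=LF[5]=0
  step 2: row=0, L[0]='i', prepend. Next row=LF[0]=8
  step 3: row=8, L[8]='e', prepend. Next row=LF[8]=6
  step 4: row=6, L[6]='a', prepend. Next row=LF[6]=1
  step 5: row=1, L[1]='u', prepend. Next row=LF[1]=13
  step 6: row=13, L[13]='e', prepend. Next row=LF[13]=7
  step 7: row=7, L[7]='i', prepend. Next row=LF[7]=9
  step 8: row=9, L[9]='o', prepend. Next row=LF[9]=11
  step 9: row=11, L[11]='a', prepend. Next row=LF[11]=2
  step 10: row=2, L[2]='e', prepend. Next row=LF[2]=4
  step 11: row=4, L[4]='o', prepend. Next row=LF[4]=10
  step 12: row=10, L[10]='o', prepend. Next row=LF[10]=12
  step 13: row=12, L[12]='a', prepend. Next row=LF[12]=3
  step 14: row=3, L[3]='e', prepend. Next row=LF[3]=5
Reversed output: eaooeaoieuaei$

Answer: eaooeaoieuaei$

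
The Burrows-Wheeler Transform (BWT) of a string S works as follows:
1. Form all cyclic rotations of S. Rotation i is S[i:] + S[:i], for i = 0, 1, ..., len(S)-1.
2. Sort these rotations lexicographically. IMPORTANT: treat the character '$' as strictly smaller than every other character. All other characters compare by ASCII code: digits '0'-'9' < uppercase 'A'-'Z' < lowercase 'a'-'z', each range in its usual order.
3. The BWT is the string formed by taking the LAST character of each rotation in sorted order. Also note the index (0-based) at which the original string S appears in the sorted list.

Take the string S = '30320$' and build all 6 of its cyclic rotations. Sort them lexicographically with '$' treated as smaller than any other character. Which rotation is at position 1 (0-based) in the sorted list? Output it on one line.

All 6 rotations (rotation i = S[i:]+S[:i]):
  rot[0] = 30320$
  rot[1] = 0320$3
  rot[2] = 320$30
  rot[3] = 20$303
  rot[4] = 0$3032
  rot[5] = $30320
Sorted (with $ < everything):
  sorted[0] = $30320
  sorted[1] = 0$3032
  sorted[2] = 0320$3
  sorted[3] = 20$303
  sorted[4] = 30320$
  sorted[5] = 320$30
sorted[1] = 0$3032

Answer: 0$3032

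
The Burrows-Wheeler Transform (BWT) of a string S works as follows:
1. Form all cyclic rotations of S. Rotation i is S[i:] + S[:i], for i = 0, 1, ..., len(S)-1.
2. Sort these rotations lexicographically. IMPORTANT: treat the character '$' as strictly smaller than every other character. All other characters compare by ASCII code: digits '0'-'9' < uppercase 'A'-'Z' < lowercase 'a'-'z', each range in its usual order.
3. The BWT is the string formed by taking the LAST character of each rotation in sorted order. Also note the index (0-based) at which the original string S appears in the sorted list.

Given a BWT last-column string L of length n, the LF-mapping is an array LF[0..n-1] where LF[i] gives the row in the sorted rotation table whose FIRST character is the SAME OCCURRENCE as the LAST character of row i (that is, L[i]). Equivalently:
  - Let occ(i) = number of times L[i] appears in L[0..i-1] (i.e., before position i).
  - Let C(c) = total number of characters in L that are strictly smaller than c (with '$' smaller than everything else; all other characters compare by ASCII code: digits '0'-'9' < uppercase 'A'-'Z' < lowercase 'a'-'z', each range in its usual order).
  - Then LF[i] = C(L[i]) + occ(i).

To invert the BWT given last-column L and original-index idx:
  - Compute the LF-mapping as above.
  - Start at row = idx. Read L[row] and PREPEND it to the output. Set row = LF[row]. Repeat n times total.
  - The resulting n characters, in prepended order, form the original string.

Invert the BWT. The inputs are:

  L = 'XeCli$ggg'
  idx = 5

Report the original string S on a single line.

Answer: giggleCX$

Derivation:
LF mapping: 2 3 1 8 7 0 4 5 6
Walk LF starting at row 5, prepending L[row]:
  step 1: row=5, L[5]='$', prepend. Next row=LF[5]=0
  step 2: row=0, L[0]='X', prepend. Next row=LF[0]=2
  step 3: row=2, L[2]='C', prepend. Next row=LF[2]=1
  step 4: row=1, L[1]='e', prepend. Next row=LF[1]=3
  step 5: row=3, L[3]='l', prepend. Next row=LF[3]=8
  step 6: row=8, L[8]='g', prepend. Next row=LF[8]=6
  step 7: row=6, L[6]='g', prepend. Next row=LF[6]=4
  step 8: row=4, L[4]='i', prepend. Next row=LF[4]=7
  step 9: row=7, L[7]='g', prepend. Next row=LF[7]=5
Reversed output: giggleCX$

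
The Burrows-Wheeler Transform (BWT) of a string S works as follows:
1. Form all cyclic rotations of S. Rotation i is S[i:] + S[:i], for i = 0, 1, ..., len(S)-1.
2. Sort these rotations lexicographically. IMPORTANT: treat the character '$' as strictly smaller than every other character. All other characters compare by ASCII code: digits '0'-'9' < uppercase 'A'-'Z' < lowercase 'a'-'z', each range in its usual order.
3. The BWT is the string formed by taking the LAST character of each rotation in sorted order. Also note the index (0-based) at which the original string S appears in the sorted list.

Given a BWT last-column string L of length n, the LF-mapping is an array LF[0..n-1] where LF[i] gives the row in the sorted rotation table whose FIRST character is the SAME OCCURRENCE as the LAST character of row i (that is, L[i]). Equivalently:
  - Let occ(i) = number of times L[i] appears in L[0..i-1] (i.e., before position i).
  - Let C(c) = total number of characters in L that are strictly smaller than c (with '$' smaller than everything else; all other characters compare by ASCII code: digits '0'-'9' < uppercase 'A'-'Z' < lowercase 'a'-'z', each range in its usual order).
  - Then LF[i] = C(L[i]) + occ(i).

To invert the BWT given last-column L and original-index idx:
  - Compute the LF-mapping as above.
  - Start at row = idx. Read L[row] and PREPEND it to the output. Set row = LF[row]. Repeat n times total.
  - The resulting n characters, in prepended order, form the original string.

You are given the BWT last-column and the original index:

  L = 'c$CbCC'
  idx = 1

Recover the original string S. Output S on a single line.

LF mapping: 5 0 1 4 2 3
Walk LF starting at row 1, prepending L[row]:
  step 1: row=1, L[1]='$', prepend. Next row=LF[1]=0
  step 2: row=0, L[0]='c', prepend. Next row=LF[0]=5
  step 3: row=5, L[5]='C', prepend. Next row=LF[5]=3
  step 4: row=3, L[3]='b', prepend. Next row=LF[3]=4
  step 5: row=4, L[4]='C', prepend. Next row=LF[4]=2
  step 6: row=2, L[2]='C', prepend. Next row=LF[2]=1
Reversed output: CCbCc$

Answer: CCbCc$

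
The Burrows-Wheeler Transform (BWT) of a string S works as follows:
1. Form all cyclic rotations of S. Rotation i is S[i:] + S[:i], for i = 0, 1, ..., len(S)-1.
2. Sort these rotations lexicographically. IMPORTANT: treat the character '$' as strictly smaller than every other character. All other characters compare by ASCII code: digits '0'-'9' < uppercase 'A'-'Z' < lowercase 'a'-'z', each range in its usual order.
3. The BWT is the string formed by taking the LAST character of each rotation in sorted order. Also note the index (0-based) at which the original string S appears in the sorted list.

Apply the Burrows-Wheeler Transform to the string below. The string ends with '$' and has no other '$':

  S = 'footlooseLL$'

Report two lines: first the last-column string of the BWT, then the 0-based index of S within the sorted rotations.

All 12 rotations (rotation i = S[i:]+S[:i]):
  rot[0] = footlooseLL$
  rot[1] = ootlooseLL$f
  rot[2] = otlooseLL$fo
  rot[3] = tlooseLL$foo
  rot[4] = looseLL$foot
  rot[5] = ooseLL$footl
  rot[6] = oseLL$footlo
  rot[7] = seLL$footloo
  rot[8] = eLL$footloos
  rot[9] = LL$footloose
  rot[10] = L$footlooseL
  rot[11] = $footlooseLL
Sorted (with $ < everything):
  sorted[0] = $footlooseLL  (last char: 'L')
  sorted[1] = L$footlooseL  (last char: 'L')
  sorted[2] = LL$footloose  (last char: 'e')
  sorted[3] = eLL$footloos  (last char: 's')
  sorted[4] = footlooseLL$  (last char: '$')
  sorted[5] = looseLL$foot  (last char: 't')
  sorted[6] = ooseLL$footl  (last char: 'l')
  sorted[7] = ootlooseLL$f  (last char: 'f')
  sorted[8] = oseLL$footlo  (last char: 'o')
  sorted[9] = otlooseLL$fo  (last char: 'o')
  sorted[10] = seLL$footloo  (last char: 'o')
  sorted[11] = tlooseLL$foo  (last char: 'o')
Last column: LLes$tlfoooo
Original string S is at sorted index 4

Answer: LLes$tlfoooo
4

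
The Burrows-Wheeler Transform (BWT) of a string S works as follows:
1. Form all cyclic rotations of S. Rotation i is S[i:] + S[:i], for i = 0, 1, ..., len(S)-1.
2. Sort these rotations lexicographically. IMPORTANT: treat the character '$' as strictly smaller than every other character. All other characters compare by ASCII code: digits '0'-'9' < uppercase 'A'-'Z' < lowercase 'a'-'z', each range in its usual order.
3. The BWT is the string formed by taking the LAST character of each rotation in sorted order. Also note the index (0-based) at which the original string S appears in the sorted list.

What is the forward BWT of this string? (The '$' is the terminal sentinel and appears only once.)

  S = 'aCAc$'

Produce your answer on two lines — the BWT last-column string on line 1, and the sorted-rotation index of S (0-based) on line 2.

Answer: cCa$A
3

Derivation:
All 5 rotations (rotation i = S[i:]+S[:i]):
  rot[0] = aCAc$
  rot[1] = CAc$a
  rot[2] = Ac$aC
  rot[3] = c$aCA
  rot[4] = $aCAc
Sorted (with $ < everything):
  sorted[0] = $aCAc  (last char: 'c')
  sorted[1] = Ac$aC  (last char: 'C')
  sorted[2] = CAc$a  (last char: 'a')
  sorted[3] = aCAc$  (last char: '$')
  sorted[4] = c$aCA  (last char: 'A')
Last column: cCa$A
Original string S is at sorted index 3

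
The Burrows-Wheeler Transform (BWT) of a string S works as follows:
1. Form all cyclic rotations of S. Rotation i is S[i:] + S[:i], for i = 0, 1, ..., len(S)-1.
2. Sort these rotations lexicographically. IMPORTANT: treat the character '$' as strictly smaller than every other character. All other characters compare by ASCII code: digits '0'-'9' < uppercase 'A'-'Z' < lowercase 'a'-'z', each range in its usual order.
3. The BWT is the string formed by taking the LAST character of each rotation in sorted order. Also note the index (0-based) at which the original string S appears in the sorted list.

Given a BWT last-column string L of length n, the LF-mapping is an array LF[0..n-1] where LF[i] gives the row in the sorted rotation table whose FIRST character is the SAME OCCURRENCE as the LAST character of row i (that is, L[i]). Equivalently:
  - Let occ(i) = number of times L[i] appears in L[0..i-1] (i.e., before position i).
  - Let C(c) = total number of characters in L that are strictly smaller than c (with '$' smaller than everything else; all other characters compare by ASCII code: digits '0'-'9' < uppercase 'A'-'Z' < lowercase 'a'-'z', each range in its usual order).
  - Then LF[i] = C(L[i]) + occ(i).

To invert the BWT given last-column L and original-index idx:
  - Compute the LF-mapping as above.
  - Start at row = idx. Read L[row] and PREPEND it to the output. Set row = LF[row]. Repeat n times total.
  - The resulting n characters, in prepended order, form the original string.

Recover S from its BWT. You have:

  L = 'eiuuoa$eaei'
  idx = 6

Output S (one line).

Answer: iaeuaoeiue$

Derivation:
LF mapping: 3 6 9 10 8 1 0 4 2 5 7
Walk LF starting at row 6, prepending L[row]:
  step 1: row=6, L[6]='$', prepend. Next row=LF[6]=0
  step 2: row=0, L[0]='e', prepend. Next row=LF[0]=3
  step 3: row=3, L[3]='u', prepend. Next row=LF[3]=10
  step 4: row=10, L[10]='i', prepend. Next row=LF[10]=7
  step 5: row=7, L[7]='e', prepend. Next row=LF[7]=4
  step 6: row=4, L[4]='o', prepend. Next row=LF[4]=8
  step 7: row=8, L[8]='a', prepend. Next row=LF[8]=2
  step 8: row=2, L[2]='u', prepend. Next row=LF[2]=9
  step 9: row=9, L[9]='e', prepend. Next row=LF[9]=5
  step 10: row=5, L[5]='a', prepend. Next row=LF[5]=1
  step 11: row=1, L[1]='i', prepend. Next row=LF[1]=6
Reversed output: iaeuaoeiue$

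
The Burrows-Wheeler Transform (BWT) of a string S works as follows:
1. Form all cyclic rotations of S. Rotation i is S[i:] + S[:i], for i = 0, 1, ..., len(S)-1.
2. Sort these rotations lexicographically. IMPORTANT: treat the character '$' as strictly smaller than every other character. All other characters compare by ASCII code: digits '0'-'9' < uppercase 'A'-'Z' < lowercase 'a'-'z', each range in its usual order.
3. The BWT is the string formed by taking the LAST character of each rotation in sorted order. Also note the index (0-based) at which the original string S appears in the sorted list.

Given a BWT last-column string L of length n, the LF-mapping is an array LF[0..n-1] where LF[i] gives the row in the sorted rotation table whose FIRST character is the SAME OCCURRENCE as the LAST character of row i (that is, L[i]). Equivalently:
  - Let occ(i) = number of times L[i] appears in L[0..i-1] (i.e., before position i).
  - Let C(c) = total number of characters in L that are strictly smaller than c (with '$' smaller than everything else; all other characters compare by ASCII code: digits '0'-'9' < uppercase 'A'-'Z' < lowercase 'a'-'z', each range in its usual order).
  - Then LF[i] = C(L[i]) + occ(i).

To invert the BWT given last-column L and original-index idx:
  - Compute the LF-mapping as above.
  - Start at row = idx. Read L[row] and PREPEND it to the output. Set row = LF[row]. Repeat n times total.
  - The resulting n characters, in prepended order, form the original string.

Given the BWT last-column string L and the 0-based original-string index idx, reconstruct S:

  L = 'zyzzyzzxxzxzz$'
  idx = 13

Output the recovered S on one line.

LF mapping: 6 4 7 8 5 9 10 1 2 11 3 12 13 0
Walk LF starting at row 13, prepending L[row]:
  step 1: row=13, L[13]='$', prepend. Next row=LF[13]=0
  step 2: row=0, L[0]='z', prepend. Next row=LF[0]=6
  step 3: row=6, L[6]='z', prepend. Next row=LF[6]=10
  step 4: row=10, L[10]='x', prepend. Next row=LF[10]=3
  step 5: row=3, L[3]='z', prepend. Next row=LF[3]=8
  step 6: row=8, L[8]='x', prepend. Next row=LF[8]=2
  step 7: row=2, L[2]='z', prepend. Next row=LF[2]=7
  step 8: row=7, L[7]='x', prepend. Next row=LF[7]=1
  step 9: row=1, L[1]='y', prepend. Next row=LF[1]=4
  step 10: row=4, L[4]='y', prepend. Next row=LF[4]=5
  step 11: row=5, L[5]='z', prepend. Next row=LF[5]=9
  step 12: row=9, L[9]='z', prepend. Next row=LF[9]=11
  step 13: row=11, L[11]='z', prepend. Next row=LF[11]=12
  step 14: row=12, L[12]='z', prepend. Next row=LF[12]=13
Reversed output: zzzzyyxzxzxzz$

Answer: zzzzyyxzxzxzz$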